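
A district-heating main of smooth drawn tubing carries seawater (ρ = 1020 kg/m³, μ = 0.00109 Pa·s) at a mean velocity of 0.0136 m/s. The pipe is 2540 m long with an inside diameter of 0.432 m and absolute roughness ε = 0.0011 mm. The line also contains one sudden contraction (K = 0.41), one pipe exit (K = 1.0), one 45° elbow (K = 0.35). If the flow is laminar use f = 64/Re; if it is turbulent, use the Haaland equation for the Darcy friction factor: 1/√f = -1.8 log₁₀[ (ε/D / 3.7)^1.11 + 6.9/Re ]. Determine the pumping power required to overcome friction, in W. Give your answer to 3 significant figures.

P ≈ 0.0409 W

Reynolds number Re = ρVD/μ = 1020 · 0.0136 · 0.432 / 0.00109 = 5498.
Re > 4000 → turbulent. Relative roughness ε/D = 1.1e-06/0.432 = 2.55e-06. Haaland: 1/√f = -1.8 log₁₀[(2.55e-06/3.7)^1.11 + 6.9/5498] = -1.8 log₁₀[1.44e-07 + 0.00126] = 5.222, so f = 0.03667.
Total minor-loss coefficient ΣK = 1·0.41 + 1·1 + 1·0.35 = 1.76.
ΔP = [f·L/D + ΣK]·(ρV²/2) = [0.03667·2540/0.432 + 1.76]·(1020·0.0136²/2) = [215.6 + 1.76]·0.09433 = 20.5 Pa.
Q = V·A = 0.0136·0.1466 = 0.001993 m³/s.
Pumping power P = QΔP = 0.001993·20.5 = 0.04087 W = 0.0409 W.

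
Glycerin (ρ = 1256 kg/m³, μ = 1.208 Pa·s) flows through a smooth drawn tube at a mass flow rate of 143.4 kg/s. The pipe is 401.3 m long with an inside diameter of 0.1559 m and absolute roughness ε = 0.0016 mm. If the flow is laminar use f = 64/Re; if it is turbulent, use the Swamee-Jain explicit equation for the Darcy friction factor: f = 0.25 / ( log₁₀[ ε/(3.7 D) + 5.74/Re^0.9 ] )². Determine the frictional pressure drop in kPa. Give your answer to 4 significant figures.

A = πD²/4 = π(0.1559)²/4 = 0.01909 m²; mean velocity V = ṁ/(ρA) = 143.4/(1256 · 0.01909) = 5.981 m/s.
Reynolds number Re = ρVD/μ = 1256 · 5.981 · 0.1559 / 1.21 = 969.5.
Re < 2300 → laminar flow, so f = 64/Re = 64/969.5 = 0.06601 (the turbulent correlation is not needed).
Darcy-Weisbach: ΔP = f(L/D)(ρV²/2) = 0.06601·(401.3/0.1559)·(1256·5.981²/2) = 0.06601·2574·2.247e+04 = 3.817e+06 Pa.
ΔP = 3.817e+06 Pa = 3817 kPa.

ΔP ≈ 3817 kPa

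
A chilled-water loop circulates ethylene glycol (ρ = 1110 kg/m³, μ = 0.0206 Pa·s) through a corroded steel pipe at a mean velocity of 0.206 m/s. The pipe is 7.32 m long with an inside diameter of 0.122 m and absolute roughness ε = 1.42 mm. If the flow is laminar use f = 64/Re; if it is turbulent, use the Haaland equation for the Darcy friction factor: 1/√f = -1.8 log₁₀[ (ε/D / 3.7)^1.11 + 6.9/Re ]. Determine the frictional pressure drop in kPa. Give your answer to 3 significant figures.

Reynolds number Re = ρVD/μ = 1110 · 0.206 · 0.122 / 0.0206 = 1354.
Re < 2300 → laminar flow, so f = 64/Re = 64/1354 = 0.04726 (the turbulent correlation is not needed).
Darcy-Weisbach: ΔP = f(L/D)(ρV²/2) = 0.04726·(7.32/0.122)·(1110·0.206²/2) = 0.04726·60·23.55 = 66.78 Pa.
ΔP = 66.78 Pa = 0.0668 kPa.

ΔP ≈ 0.0668 kPa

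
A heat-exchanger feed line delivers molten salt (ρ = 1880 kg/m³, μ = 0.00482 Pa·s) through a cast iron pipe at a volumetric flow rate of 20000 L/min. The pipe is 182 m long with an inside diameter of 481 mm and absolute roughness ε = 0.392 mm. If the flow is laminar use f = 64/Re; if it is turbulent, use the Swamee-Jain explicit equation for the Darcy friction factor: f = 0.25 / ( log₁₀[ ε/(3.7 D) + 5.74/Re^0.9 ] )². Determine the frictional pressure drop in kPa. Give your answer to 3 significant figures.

ΔP ≈ 23.7 kPa

Q = 20000 L/min = 20000/60000 = 0.3333 m³/s.
Cross-sectional area A = πD²/4 = π(0.481)²/4 = 0.1817 m²; mean velocity V = Q/A = 0.3333/0.1817 = 1.834 m/s.
Reynolds number Re = ρVD/μ = 1880 · 1.834 · 0.481 / 0.00482 = 3.442e+05.
Re > 4000 → turbulent. Relative roughness ε/D = 0.000392/0.481 = 0.000815. Swamee-Jain: f = 0.25/(log₁₀[0.000815/3.7 + 5.74/3.442e+05^0.9])² = 0.25/(log₁₀[0.00022 + 5.97e-05])² = 0.25/(-3.553)² = 0.0198.
Darcy-Weisbach: ΔP = f(L/D)(ρV²/2) = 0.0198·(182/0.481)·(1880·1.834²/2) = 0.0198·378.4·3163 = 2.37e+04 Pa.
ΔP = 2.37e+04 Pa = 23.7 kPa.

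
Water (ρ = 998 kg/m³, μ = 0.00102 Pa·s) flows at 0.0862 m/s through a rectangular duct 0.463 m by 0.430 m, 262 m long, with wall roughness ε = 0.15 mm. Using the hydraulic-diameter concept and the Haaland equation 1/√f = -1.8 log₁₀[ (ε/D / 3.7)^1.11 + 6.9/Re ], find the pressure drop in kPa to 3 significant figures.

ΔP ≈ 0.0501 kPa

Hydraulic diameter D_h = 4A/P = 4·(0.463·0.43)/(2·(0.463+0.43)) = 0.7964/1.786 = 0.4459 m.
Re = ρVD_h/μ = 998·0.0862·0.4459/0.00102 = 3.761e+04.
ε/D_h = 0.00015/0.4459 = 0.000336; Haaland gives 1/√f = -1.8 log₁₀[3.27e-05+0.000183] = 6.597, so f = 0.02297.
ΔP = f(L/D_h)(ρV²/2) = 0.02297·262/0.4459·3.708 = 50.05 Pa.
ΔP = 0.0501 kPa.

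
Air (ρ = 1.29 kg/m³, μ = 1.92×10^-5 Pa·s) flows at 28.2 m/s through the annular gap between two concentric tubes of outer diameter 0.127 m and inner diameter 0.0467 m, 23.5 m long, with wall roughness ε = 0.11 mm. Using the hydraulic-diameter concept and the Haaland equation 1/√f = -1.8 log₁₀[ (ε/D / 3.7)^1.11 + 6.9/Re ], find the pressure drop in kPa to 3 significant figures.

ΔP ≈ 3.39 kPa

Hydraulic diameter D_h = 4A/P = D_o - D_i = 0.127 - 0.0467 = 0.0803 m.
Re = ρVD_h/μ = 1.29·28.2·0.0803/1.92e-05 = 1.521e+05.
ε/D_h = 0.00011/0.0803 = 0.00137; Haaland gives 1/√f = -1.8 log₁₀[0.000155+4.54e-05] = 6.656, so f = 0.02257.
ΔP = f(L/D_h)(ρV²/2) = 0.02257·23.5/0.0803·512.9 = 3388 Pa.
ΔP = 3.39 kPa.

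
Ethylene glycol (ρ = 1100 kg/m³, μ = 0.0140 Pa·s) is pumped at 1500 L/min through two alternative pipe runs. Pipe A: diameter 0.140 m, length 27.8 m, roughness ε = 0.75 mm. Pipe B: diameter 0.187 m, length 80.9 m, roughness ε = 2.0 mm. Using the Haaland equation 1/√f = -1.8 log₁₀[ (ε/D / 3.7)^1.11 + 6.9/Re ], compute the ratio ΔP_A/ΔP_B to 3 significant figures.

ΔP_A/ΔP_B ≈ 1.21

Pipe A: V = Q/A = 0.025/0.01539 = 1.624 m/s; Re = 1.786e+04; ε/D = 0.00536; Haaland → f = 0.03518; ΔP_A = f(L/D)(ρV²/2) = 1.013e+04 Pa.
Pipe B: V = Q/A = 0.025/0.02746 = 0.9103 m/s; Re = 1.337e+04; ε/D = 0.0107; Haaland → f = 0.04261; ΔP_B = f(L/D)(ρV²/2) = 8401 Pa.
ΔP_A/ΔP_B = 1.013e+04/8401 = 1.21.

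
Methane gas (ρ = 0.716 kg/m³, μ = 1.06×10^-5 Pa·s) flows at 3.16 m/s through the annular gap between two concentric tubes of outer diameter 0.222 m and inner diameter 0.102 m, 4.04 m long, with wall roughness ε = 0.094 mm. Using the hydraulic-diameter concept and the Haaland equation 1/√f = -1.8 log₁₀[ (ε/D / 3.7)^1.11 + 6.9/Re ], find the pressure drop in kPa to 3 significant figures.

ΔP ≈ 0.00312 kPa

Hydraulic diameter D_h = 4A/P = D_o - D_i = 0.222 - 0.102 = 0.12 m.
Re = ρVD_h/μ = 0.716·3.16·0.12/1.06e-05 = 2.561e+04.
ε/D_h = 9.4e-05/0.12 = 0.000783; Haaland gives 1/√f = -1.8 log₁₀[8.35e-05+0.000269] = 6.214, so f = 0.02589.
ΔP = f(L/D_h)(ρV²/2) = 0.02589·4.04/0.12·3.575 = 3.117 Pa.
ΔP = 0.00312 kPa.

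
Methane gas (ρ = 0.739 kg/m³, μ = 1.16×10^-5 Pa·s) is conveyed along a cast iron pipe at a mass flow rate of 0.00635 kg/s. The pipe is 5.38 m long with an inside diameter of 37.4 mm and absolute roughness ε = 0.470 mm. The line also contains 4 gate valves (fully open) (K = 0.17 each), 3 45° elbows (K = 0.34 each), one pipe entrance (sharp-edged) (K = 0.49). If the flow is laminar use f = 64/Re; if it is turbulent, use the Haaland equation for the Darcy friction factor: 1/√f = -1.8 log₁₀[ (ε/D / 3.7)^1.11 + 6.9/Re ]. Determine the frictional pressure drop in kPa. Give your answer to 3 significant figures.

A = πD²/4 = π(0.0374)²/4 = 0.001099 m²; mean velocity V = ṁ/(ρA) = 0.00635/(0.739 · 0.001099) = 7.822 m/s.
Reynolds number Re = ρVD/μ = 0.739 · 7.822 · 0.0374 / 1.16e-05 = 1.864e+04.
Re > 4000 → turbulent. Relative roughness ε/D = 0.00047/0.0374 = 0.0126. Haaland: 1/√f = -1.8 log₁₀[(0.0126/3.7)^1.11 + 6.9/1.864e+04] = -1.8 log₁₀[0.00182 + 0.00037] = 4.788, so f = 0.04362.
Total minor-loss coefficient ΣK = 4·0.17 + 3·0.34 + 1·0.49 = 2.19.
ΔP = [f·L/D + ΣK]·(ρV²/2) = [0.04362·5.38/0.0374 + 2.19]·(0.739·7.822²/2) = [6.275 + 2.19]·22.61 = 191.3 Pa.
ΔP = 191.3 Pa = 0.191 kPa.

ΔP ≈ 0.191 kPa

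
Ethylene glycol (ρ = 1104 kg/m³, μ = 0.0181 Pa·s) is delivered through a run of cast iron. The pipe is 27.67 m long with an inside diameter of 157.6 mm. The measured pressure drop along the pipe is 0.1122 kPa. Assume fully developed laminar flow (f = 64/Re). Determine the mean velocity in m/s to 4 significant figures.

For laminar flow, f = 64/Re with Re = ρVD/μ, so Darcy-Weisbach reduces to ΔP = 32μLV/D². Solving for V: V = ΔP·D²/(32μL) = 112.2·(0.1576)²/(32·0.0181·27.67) = 0.1739 m/s.
Check: Re = ρVD/μ = 1104·0.1739·0.1576/0.0181 = 1672 < 2300, so the laminar assumption holds.

V ≈ 0.1739 m/s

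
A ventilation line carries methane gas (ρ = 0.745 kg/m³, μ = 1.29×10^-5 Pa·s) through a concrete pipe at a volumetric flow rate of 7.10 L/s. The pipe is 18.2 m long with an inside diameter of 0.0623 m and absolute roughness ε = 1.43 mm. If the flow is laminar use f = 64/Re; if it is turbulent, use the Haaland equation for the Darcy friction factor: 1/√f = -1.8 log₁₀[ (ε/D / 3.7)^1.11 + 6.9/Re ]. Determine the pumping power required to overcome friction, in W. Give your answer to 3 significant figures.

Q = 7.10 L/s = 7.10/1000 = 0.0071 m³/s.
Cross-sectional area A = πD²/4 = π(0.0623)²/4 = 0.003048 m²; mean velocity V = Q/A = 0.0071/0.003048 = 2.329 m/s.
Reynolds number Re = ρVD/μ = 0.745 · 2.329 · 0.0623 / 1.29e-05 = 8380.
Re > 4000 → turbulent. Relative roughness ε/D = 0.00143/0.0623 = 0.023. Haaland: 1/√f = -1.8 log₁₀[(0.023/3.7)^1.11 + 6.9/8380] = -1.8 log₁₀[0.00355 + 0.000823] = 4.247, so f = 0.05544.
Darcy-Weisbach: ΔP = f(L/D)(ρV²/2) = 0.05544·(18.2/0.0623)·(0.745·2.329²/2) = 0.05544·292.1·2.021 = 32.73 Pa.
Pumping power P = QΔP = 0.0071·32.73 = 0.2324 W = 0.232 W.

P ≈ 0.232 W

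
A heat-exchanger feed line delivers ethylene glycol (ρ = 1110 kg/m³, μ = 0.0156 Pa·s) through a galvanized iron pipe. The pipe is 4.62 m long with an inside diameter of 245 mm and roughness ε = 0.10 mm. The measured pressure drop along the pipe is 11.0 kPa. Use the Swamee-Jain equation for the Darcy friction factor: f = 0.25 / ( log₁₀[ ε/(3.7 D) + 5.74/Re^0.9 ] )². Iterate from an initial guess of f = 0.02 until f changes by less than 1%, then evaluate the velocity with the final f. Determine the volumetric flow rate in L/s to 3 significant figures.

Q ≈ 347 L/s

Rearranging Darcy-Weisbach: V = √(2·ΔP·D/(f·L·ρ)). With ε/D = 0.0001/0.245 = 0.000408, iterate starting from f = 0.02:
  f = 0.02 → V = √(2·1.1e+04·0.245/(0.02·4.62·1110)) = 7.249 m/s; Re = ρVD/μ = 1.264e+05; f → 0.0194
  f = 0.0194 → V = 7.36 m/s; Re = 1.283e+05; f → 0.01937
Converged (Δf/f < 1%). With the final f = 0.01937: V = √(2·1.1e+04·0.245/(0.01937·4.62·1110)) = 7.367 m/s.
Q = V·A = 7.367·(π/4·0.245²) = 0.3473 m³/s = 347 L/s.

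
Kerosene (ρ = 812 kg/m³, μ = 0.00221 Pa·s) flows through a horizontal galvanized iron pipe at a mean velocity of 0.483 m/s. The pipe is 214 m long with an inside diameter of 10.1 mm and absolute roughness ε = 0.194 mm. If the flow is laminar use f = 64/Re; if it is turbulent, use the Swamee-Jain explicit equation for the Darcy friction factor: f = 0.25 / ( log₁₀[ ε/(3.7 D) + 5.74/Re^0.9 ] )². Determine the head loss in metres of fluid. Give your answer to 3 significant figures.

Reynolds number Re = ρVD/μ = 812 · 0.483 · 0.0101 / 0.00221 = 1792.
Re < 2300 → laminar flow, so f = 64/Re = 64/1792 = 0.03571 (the turbulent correlation is not needed).
Darcy-Weisbach: ΔP = f(L/D)(ρV²/2) = 0.03571·(214/0.0101)·(812·0.483²/2) = 0.03571·2.119e+04·94.72 = 7.166e+04 Pa.
Head loss h_f = ΔP/(ρg) = 7.166e+04/(812·9.81) = 9.00 m.

h_f ≈ 9.00 m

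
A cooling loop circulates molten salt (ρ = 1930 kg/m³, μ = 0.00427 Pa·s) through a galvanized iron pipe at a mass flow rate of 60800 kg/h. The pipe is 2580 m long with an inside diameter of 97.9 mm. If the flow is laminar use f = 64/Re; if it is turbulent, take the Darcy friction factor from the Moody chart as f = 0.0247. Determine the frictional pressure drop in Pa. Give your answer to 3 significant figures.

ṁ = 60800 kg/h = 60800/3600 = 16.89 kg/s.
A = πD²/4 = π(0.0979)²/4 = 0.007528 m²; mean velocity V = ṁ/(ρA) = 16.89/(1930 · 0.007528) = 1.162 m/s.
Reynolds number Re = ρVD/μ = 1930 · 1.162 · 0.0979 / 0.00427 = 5.144e+04.
Re > 4000 → turbulent; use the Moody-chart value f = 0.0247.
Darcy-Weisbach: ΔP = f(L/D)(ρV²/2) = 0.0247·(2580/0.0979)·(1930·1.162²/2) = 0.0247·2.635e+04·1304 = 8.489e+05 Pa.

ΔP ≈ 849000 Pa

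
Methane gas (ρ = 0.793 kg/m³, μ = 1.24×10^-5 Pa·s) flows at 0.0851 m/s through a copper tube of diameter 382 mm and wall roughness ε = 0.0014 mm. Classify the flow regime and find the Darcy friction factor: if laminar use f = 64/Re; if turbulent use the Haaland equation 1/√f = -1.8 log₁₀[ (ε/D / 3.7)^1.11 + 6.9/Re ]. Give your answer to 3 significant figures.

Re = ρVD/μ = 0.793·0.0851·0.382/1.24e-05 = 2079.
Re < 2300 → laminar, so f = 64/Re = 0.03078 (roughness is irrelevant in laminar flow).

f ≈ 0.0308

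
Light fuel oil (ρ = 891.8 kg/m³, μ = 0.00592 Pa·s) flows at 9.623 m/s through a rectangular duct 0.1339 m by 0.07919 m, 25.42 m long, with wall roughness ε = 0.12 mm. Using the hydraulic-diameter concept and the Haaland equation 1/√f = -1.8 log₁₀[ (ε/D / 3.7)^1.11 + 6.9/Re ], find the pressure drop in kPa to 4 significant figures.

ΔP ≈ 232.9 kPa

Hydraulic diameter D_h = 4A/P = 4·(0.1339·0.07919)/(2·(0.1339+0.07919)) = 0.04241/0.4262 = 0.09952 m.
Re = ρVD_h/μ = 891.8·9.623·0.09952/0.00592 = 1.443e+05.
ε/D_h = 0.00012/0.09952 = 0.00121; Haaland gives 1/√f = -1.8 log₁₀[0.000135+4.78e-05] = 6.729, so f = 0.02208.
ΔP = f(L/D_h)(ρV²/2) = 0.02208·25.42/0.09952·4.129e+04 = 2.329e+05 Pa.
ΔP = 232.9 kPa.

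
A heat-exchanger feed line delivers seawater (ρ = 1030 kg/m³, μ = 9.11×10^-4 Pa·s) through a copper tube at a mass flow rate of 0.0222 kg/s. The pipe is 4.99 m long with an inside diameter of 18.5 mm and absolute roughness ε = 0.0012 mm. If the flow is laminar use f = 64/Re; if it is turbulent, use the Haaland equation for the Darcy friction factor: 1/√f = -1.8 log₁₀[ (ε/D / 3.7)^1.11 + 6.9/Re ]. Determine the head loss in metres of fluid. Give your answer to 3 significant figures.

A = πD²/4 = π(0.0185)²/4 = 0.0002688 m²; mean velocity V = ṁ/(ρA) = 0.0222/(1030 · 0.0002688) = 0.08018 m/s.
Reynolds number Re = ρVD/μ = 1030 · 0.08018 · 0.0185 / 0.000911 = 1677.
Re < 2300 → laminar flow, so f = 64/Re = 64/1677 = 0.03816 (the turbulent correlation is not needed).
Darcy-Weisbach: ΔP = f(L/D)(ρV²/2) = 0.03816·(4.99/0.0185)·(1030·0.08018²/2) = 0.03816·269.7·3.311 = 34.08 Pa.
Head loss h_f = ΔP/(ρg) = 34.08/(1030·9.81) = 0.00337 m.

h_f ≈ 0.00337 m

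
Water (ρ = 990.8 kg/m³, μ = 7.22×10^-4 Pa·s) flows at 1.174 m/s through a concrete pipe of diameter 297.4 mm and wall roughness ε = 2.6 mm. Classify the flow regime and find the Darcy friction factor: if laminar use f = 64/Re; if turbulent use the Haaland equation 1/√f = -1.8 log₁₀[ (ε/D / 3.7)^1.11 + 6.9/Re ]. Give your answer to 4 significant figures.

Re = ρVD/μ = 990.8·1.174·0.2974/0.000722 = 4.791e+05.
Re > 4000 → turbulent. ε/D = 0.0026/0.2974 = 0.00874; Haaland: 1/√f = -1.8 log₁₀[0.00121 + 1.44e-05] = 5.239, so f = 0.03644.

f ≈ 0.03644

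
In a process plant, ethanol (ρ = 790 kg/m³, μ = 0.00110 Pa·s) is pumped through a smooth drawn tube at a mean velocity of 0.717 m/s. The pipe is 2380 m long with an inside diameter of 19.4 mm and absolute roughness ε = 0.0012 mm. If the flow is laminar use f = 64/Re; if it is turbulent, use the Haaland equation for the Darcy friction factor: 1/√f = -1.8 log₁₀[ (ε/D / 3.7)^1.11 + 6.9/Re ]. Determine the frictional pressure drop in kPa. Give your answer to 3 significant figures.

Reynolds number Re = ρVD/μ = 790 · 0.717 · 0.0194 / 0.0011 = 9990.
Re > 4000 → turbulent. Relative roughness ε/D = 1.2e-06/0.0194 = 6.19e-05. Haaland: 1/√f = -1.8 log₁₀[(6.19e-05/3.7)^1.11 + 6.9/9990] = -1.8 log₁₀[4.99e-06 + 0.000691] = 5.684, so f = 0.03096.
Darcy-Weisbach: ΔP = f(L/D)(ρV²/2) = 0.03096·(2380/0.0194)·(790·0.717²/2) = 0.03096·1.227e+05·203.1 = 7.712e+05 Pa.
ΔP = 7.712e+05 Pa = 771 kPa.

ΔP ≈ 771 kPa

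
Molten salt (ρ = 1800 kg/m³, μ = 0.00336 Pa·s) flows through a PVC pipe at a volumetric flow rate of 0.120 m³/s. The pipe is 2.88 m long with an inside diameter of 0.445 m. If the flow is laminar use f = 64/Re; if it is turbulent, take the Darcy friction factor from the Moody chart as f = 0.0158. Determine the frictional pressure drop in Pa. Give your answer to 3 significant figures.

ΔP ≈ 54.8 Pa

Cross-sectional area A = πD²/4 = π(0.445)²/4 = 0.1555 m²; mean velocity V = Q/A = 0.12/0.1555 = 0.7716 m/s.
Reynolds number Re = ρVD/μ = 1800 · 0.7716 · 0.445 / 0.00336 = 1.839e+05.
Re > 4000 → turbulent; use the Moody-chart value f = 0.0158.
Darcy-Weisbach: ΔP = f(L/D)(ρV²/2) = 0.0158·(2.88/0.445)·(1800·0.7716²/2) = 0.0158·6.472·535.8 = 54.79 Pa.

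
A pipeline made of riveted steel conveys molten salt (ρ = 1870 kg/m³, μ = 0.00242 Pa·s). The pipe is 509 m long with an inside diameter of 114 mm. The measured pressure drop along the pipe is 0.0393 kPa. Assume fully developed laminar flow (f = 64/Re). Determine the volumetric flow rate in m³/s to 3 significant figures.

Q ≈ 1.32×10^-4 m³/s

For laminar flow, f = 64/Re with Re = ρVD/μ, so Darcy-Weisbach reduces to ΔP = 32μLV/D². Solving for V: V = ΔP·D²/(32μL) = 39.3·(0.114)²/(32·0.00242·509) = 0.01296 m/s.
Check: Re = ρVD/μ = 1870·0.01296·0.114/0.00242 = 1141 < 2300, so the laminar assumption holds.
Q = V·A = 0.01296·(π/4·0.114²) = 0.0001323 m³/s = 1.32×10^-4 m³/s.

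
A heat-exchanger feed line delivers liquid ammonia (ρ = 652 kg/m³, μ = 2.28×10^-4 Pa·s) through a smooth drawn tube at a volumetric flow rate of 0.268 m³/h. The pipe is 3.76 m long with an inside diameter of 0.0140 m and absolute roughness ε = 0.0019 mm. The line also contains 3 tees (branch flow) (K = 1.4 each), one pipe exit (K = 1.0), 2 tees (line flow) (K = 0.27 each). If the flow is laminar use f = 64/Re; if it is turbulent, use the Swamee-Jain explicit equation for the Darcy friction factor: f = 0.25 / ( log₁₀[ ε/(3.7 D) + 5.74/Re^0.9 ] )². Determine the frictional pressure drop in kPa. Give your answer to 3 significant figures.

Q = 0.268 m³/h = 0.268/3600 = 7.444e-05 m³/s.
Cross-sectional area A = πD²/4 = π(0.014)²/4 = 0.0001539 m²; mean velocity V = Q/A = 7.444e-05/0.0001539 = 0.4836 m/s.
Reynolds number Re = ρVD/μ = 652 · 0.4836 · 0.014 / 0.000228 = 1.936e+04.
Re > 4000 → turbulent. Relative roughness ε/D = 1.9e-06/0.014 = 0.000136. Swamee-Jain: f = 0.25/(log₁₀[0.000136/3.7 + 5.74/1.936e+04^0.9])² = 0.25/(log₁₀[3.67e-05 + 0.000796])² = 0.25/(-3.08)² = 0.02636.
Total minor-loss coefficient ΣK = 3·1.4 + 1·1 + 2·0.27 = 5.74.
ΔP = [f·L/D + ΣK]·(ρV²/2) = [0.02636·3.76/0.014 + 5.74]·(652·0.4836²/2) = [7.079 + 5.74]·76.24 = 977.3 Pa.
ΔP = 977.3 Pa = 0.977 kPa.

ΔP ≈ 0.977 kPa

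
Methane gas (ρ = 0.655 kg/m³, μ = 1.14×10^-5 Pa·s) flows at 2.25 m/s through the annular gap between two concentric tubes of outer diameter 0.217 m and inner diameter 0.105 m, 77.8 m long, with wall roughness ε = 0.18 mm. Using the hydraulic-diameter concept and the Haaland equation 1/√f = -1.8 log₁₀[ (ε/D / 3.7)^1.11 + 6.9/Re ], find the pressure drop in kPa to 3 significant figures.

ΔP ≈ 0.0352 kPa

Hydraulic diameter D_h = 4A/P = D_o - D_i = 0.217 - 0.105 = 0.112 m.
Re = ρVD_h/μ = 0.655·2.25·0.112/1.14e-05 = 1.448e+04.
ε/D_h = 0.00018/0.112 = 0.00161; Haaland gives 1/√f = -1.8 log₁₀[0.000185+0.000477] = 5.723, so f = 0.03054.
ΔP = f(L/D_h)(ρV²/2) = 0.03054·77.8/0.112·1.658 = 35.17 Pa.
ΔP = 0.0352 kPa.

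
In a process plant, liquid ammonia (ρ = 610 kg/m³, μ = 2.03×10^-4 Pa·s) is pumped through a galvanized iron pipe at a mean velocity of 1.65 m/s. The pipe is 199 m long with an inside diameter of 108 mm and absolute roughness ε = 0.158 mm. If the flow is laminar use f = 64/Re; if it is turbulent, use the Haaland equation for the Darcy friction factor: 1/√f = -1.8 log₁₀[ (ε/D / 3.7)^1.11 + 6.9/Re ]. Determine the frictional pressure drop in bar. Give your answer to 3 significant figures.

ΔP ≈ 0.337 bar

Reynolds number Re = ρVD/μ = 610 · 1.65 · 0.108 / 0.000203 = 5.355e+05.
Re > 4000 → turbulent. Relative roughness ε/D = 0.000158/0.108 = 0.00146. Haaland: 1/√f = -1.8 log₁₀[(0.00146/3.7)^1.11 + 6.9/5.355e+05] = -1.8 log₁₀[0.000167 + 1.29e-05] = 6.741, so f = 0.02201.
Darcy-Weisbach: ΔP = f(L/D)(ρV²/2) = 0.02201·(199/0.108)·(610·1.65²/2) = 0.02201·1843·830.4 = 3.367e+04 Pa.
ΔP = 3.367e+04 Pa = 0.337 bar.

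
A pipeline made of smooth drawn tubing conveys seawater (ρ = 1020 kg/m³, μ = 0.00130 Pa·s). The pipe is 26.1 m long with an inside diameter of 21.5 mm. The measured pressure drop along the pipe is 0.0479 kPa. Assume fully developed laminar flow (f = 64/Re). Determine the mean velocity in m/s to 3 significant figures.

V ≈ 0.0204 m/s

For laminar flow, f = 64/Re with Re = ρVD/μ, so Darcy-Weisbach reduces to ΔP = 32μLV/D². Solving for V: V = ΔP·D²/(32μL) = 47.9·(0.0215)²/(32·0.0013·26.1) = 0.02039 m/s.
Check: Re = ρVD/μ = 1020·0.02039·0.0215/0.0013 = 344 < 2300, so the laminar assumption holds.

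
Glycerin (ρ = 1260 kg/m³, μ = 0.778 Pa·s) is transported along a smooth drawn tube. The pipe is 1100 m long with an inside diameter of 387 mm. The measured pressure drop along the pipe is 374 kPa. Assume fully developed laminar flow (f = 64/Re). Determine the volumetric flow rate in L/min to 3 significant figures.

Q ≈ 14400 L/min

For laminar flow, f = 64/Re with Re = ρVD/μ, so Darcy-Weisbach reduces to ΔP = 32μLV/D². Solving for V: V = ΔP·D²/(32μL) = 3.74e+05·(0.387)²/(32·0.778·1100) = 2.045 m/s.
Check: Re = ρVD/μ = 1260·2.045·0.387/0.778 = 1282 < 2300, so the laminar assumption holds.
Q = V·A = 2.045·(π/4·0.387²) = 0.2406 m³/s = 14400 L/min.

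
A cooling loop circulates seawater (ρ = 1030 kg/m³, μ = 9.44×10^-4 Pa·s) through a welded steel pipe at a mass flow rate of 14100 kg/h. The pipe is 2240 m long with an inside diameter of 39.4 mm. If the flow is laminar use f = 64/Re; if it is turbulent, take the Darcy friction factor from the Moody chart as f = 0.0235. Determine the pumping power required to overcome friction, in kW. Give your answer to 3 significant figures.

P ≈ 25.5 kW

ṁ = 14100 kg/h = 14100/3600 = 3.917 kg/s.
A = πD²/4 = π(0.0394)²/4 = 0.001219 m²; mean velocity V = ṁ/(ρA) = 3.917/(1030 · 0.001219) = 3.119 m/s.
Reynolds number Re = ρVD/μ = 1030 · 3.119 · 0.0394 / 0.000944 = 1.341e+05.
Re > 4000 → turbulent; use the Moody-chart value f = 0.0235.
Darcy-Weisbach: ΔP = f(L/D)(ρV²/2) = 0.0235·(2240/0.0394)·(1030·3.119²/2) = 0.0235·5.685e+04·5010 = 6.693e+06 Pa.
Q = ṁ/ρ = 3.917/1030 = 0.003803 m³/s.
Pumping power P = QΔP = 0.003803·6.693e+06 = 25450 W = 25.5 kW.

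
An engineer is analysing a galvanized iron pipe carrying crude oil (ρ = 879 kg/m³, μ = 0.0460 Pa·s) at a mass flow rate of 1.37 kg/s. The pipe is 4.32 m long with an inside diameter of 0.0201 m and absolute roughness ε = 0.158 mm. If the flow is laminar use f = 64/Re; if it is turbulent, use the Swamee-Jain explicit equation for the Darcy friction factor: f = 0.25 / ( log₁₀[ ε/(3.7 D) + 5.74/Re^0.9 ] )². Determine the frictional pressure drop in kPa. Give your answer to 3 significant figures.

A = πD²/4 = π(0.0201)²/4 = 0.0003173 m²; mean velocity V = ṁ/(ρA) = 1.37/(879 · 0.0003173) = 4.912 m/s.
Reynolds number Re = ρVD/μ = 879 · 4.912 · 0.0201 / 0.046 = 1887.
Re < 2300 → laminar flow, so f = 64/Re = 64/1887 = 0.03392 (the turbulent correlation is not needed).
Darcy-Weisbach: ΔP = f(L/D)(ρV²/2) = 0.03392·(4.32/0.0201)·(879·4.912²/2) = 0.03392·214.9·1.06e+04 = 7.731e+04 Pa.
ΔP = 7.731e+04 Pa = 77.3 kPa.

ΔP ≈ 77.3 kPa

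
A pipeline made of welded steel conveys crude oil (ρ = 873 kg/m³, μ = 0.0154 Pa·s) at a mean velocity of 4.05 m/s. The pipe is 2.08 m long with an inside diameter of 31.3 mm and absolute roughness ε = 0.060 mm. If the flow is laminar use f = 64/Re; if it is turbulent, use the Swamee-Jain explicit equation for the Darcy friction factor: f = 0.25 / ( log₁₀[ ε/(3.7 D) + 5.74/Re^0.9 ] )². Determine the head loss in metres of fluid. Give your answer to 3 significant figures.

Reynolds number Re = ρVD/μ = 873 · 4.05 · 0.0313 / 0.0154 = 7186.
Re > 4000 → turbulent. Relative roughness ε/D = 6e-05/0.0313 = 0.00192. Swamee-Jain: f = 0.25/(log₁₀[0.00192/3.7 + 5.74/7186^0.9])² = 0.25/(log₁₀[0.000518 + 0.00194])² = 0.25/(-2.609)² = 0.03672.
Darcy-Weisbach: ΔP = f(L/D)(ρV²/2) = 0.03672·(2.08/0.0313)·(873·4.05²/2) = 0.03672·66.45·7160 = 1.747e+04 Pa.
Head loss h_f = ΔP/(ρg) = 1.747e+04/(873·9.81) = 2.04 m.

h_f ≈ 2.04 m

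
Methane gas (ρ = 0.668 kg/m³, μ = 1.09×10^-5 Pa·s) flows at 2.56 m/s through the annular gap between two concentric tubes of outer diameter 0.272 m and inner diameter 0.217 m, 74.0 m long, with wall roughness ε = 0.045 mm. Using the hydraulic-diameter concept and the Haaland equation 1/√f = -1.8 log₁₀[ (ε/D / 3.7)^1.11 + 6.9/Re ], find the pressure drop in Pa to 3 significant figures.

Hydraulic diameter D_h = 4A/P = D_o - D_i = 0.272 - 0.217 = 0.055 m.
Re = ρVD_h/μ = 0.668·2.56·0.055/1.09e-05 = 8629.
ε/D_h = 4.5e-05/0.055 = 0.000818; Haaland gives 1/√f = -1.8 log₁₀[8.76e-05+0.0008] = 5.494, so f = 0.03314.
ΔP = f(L/D_h)(ρV²/2) = 0.03314·74/0.055·2.189 = 97.59 Pa.

ΔP ≈ 97.6 Pa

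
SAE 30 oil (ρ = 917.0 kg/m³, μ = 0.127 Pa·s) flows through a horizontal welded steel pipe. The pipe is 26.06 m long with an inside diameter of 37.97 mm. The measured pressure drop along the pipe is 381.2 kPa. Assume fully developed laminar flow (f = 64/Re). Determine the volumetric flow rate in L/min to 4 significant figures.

Q ≈ 352.6 L/min

For laminar flow, f = 64/Re with Re = ρVD/μ, so Darcy-Weisbach reduces to ΔP = 32μLV/D². Solving for V: V = ΔP·D²/(32μL) = 3.812e+05·(0.03797)²/(32·0.127·26.06) = 5.189 m/s.
Check: Re = ρVD/μ = 917·5.189·0.03797/0.127 = 1423 < 2300, so the laminar assumption holds.
Q = V·A = 5.189·(π/4·0.03797²) = 0.005876 m³/s = 352.6 L/min.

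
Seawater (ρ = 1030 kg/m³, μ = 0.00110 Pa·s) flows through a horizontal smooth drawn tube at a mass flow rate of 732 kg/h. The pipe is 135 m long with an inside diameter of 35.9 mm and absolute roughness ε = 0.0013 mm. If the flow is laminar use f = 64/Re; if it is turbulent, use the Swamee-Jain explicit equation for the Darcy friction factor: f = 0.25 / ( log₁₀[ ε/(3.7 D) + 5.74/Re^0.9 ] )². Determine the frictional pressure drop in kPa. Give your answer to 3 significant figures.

ΔP ≈ 2.58 kPa

ṁ = 732 kg/h = 732/3600 = 0.2033 kg/s.
A = πD²/4 = π(0.0359)²/4 = 0.001012 m²; mean velocity V = ṁ/(ρA) = 0.2033/(1030 · 0.001012) = 0.195 m/s.
Reynolds number Re = ρVD/μ = 1030 · 0.195 · 0.0359 / 0.0011 = 6556.
Re > 4000 → turbulent. Relative roughness ε/D = 1.3e-06/0.0359 = 3.62e-05. Swamee-Jain: f = 0.25/(log₁₀[3.62e-05/3.7 + 5.74/6556^0.9])² = 0.25/(log₁₀[9.79e-06 + 0.00211])² = 0.25/(-2.674)² = 0.03496.
Darcy-Weisbach: ΔP = f(L/D)(ρV²/2) = 0.03496·(135/0.0359)·(1030·0.195²/2) = 0.03496·3760·19.59 = 2575 Pa.
ΔP = 2575 Pa = 2.58 kPa.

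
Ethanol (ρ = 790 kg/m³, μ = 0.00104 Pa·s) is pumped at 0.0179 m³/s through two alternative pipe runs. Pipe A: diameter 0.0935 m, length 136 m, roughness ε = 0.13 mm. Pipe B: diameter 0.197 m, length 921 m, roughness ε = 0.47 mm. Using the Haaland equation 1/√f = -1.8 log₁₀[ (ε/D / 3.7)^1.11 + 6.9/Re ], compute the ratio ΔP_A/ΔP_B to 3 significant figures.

Pipe A: V = Q/A = 0.0179/0.006866 = 2.607 m/s; Re = 1.852e+05; ε/D = 0.00139; Haaland → f = 0.02243; ΔP_A = f(L/D)(ρV²/2) = 8.757e+04 Pa.
Pipe B: V = Q/A = 0.0179/0.03048 = 0.5873 m/s; Re = 8.788e+04; ε/D = 0.00239; Haaland → f = 0.02613; ΔP_B = f(L/D)(ρV²/2) = 1.664e+04 Pa.
ΔP_A/ΔP_B = 8.757e+04/1.664e+04 = 5.26.

ΔP_A/ΔP_B ≈ 5.26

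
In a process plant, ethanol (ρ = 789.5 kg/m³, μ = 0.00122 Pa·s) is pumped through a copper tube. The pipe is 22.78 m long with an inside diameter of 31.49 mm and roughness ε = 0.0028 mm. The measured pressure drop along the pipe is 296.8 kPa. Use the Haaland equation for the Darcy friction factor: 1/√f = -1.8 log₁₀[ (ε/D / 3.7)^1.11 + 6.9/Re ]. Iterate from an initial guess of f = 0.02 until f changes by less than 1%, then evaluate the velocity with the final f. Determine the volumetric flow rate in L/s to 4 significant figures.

Q ≈ 6.142 L/s

Rearranging Darcy-Weisbach: V = √(2·ΔP·D/(f·L·ρ)). With ε/D = 2.8e-06/0.03149 = 8.89e-05, iterate starting from f = 0.02:
  f = 0.02 → V = √(2·2.968e+05·0.03149/(0.02·22.78·789.5)) = 7.209 m/s; Re = ρVD/μ = 1.469e+05; f → 0.01697
  f = 0.01697 → V = 7.825 m/s; Re = 1.595e+05; f → 0.01673
  f = 0.01673 → V = 7.881 m/s; Re = 1.606e+05; f → 0.01671
Converged (Δf/f < 1%). With the final f = 0.01671: V = √(2·2.968e+05·0.03149/(0.01671·22.78·789.5)) = 7.886 m/s.
Q = V·A = 7.886·(π/4·0.03149²) = 0.006142 m³/s = 6.142 L/s.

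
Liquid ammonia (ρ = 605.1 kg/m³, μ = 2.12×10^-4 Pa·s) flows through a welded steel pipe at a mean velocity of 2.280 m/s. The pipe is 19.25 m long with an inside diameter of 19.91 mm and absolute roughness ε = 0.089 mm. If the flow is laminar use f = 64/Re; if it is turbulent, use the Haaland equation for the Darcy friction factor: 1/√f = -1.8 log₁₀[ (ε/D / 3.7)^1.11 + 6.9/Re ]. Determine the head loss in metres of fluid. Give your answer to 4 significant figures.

h_f ≈ 7.719 m

Reynolds number Re = ρVD/μ = 605.1 · 2.28 · 0.01991 / 0.000212 = 1.296e+05.
Re > 4000 → turbulent. Relative roughness ε/D = 8.9e-05/0.01991 = 0.00447. Haaland: 1/√f = -1.8 log₁₀[(0.00447/3.7)^1.11 + 6.9/1.296e+05] = -1.8 log₁₀[0.000577 + 5.33e-05] = 5.761, so f = 0.03013.
Darcy-Weisbach: ΔP = f(L/D)(ρV²/2) = 0.03013·(19.25/0.01991)·(605.1·2.28²/2) = 0.03013·966.9·1573 = 4.582e+04 Pa.
Head loss h_f = ΔP/(ρg) = 4.582e+04/(605.1·9.81) = 7.719 m.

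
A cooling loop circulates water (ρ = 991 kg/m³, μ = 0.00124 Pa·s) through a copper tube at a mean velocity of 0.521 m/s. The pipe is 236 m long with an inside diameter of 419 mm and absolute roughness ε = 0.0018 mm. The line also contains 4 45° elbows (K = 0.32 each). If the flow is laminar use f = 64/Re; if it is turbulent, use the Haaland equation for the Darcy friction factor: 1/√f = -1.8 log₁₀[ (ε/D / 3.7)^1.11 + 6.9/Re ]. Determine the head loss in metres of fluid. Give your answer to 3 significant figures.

h_f ≈ 0.142 m

Reynolds number Re = ρVD/μ = 991 · 0.521 · 0.419 / 0.00124 = 1.745e+05.
Re > 4000 → turbulent. Relative roughness ε/D = 1.8e-06/0.419 = 4.3e-06. Haaland: 1/√f = -1.8 log₁₀[(4.3e-06/3.7)^1.11 + 6.9/1.745e+05] = -1.8 log₁₀[2.58e-07 + 3.95e-05] = 7.92, so f = 0.01594.
Total minor-loss coefficient ΣK = 4·0.32 = 1.28.
ΔP = [f·L/D + ΣK]·(ρV²/2) = [0.01594·236/0.419 + 1.28]·(991·0.521²/2) = [8.979 + 1.28]·134.5 = 1380 Pa.
Head loss h_f = ΔP/(ρg) = 1380/(991·9.81) = 0.142 m.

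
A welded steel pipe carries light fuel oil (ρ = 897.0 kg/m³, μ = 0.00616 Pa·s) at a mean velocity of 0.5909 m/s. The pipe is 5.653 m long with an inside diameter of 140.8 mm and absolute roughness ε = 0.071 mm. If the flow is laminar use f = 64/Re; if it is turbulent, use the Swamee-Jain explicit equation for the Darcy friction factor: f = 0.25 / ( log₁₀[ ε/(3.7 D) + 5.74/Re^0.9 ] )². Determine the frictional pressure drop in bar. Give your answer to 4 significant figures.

Reynolds number Re = ρVD/μ = 897 · 0.5909 · 0.1408 / 0.00616 = 1.212e+04.
Re > 4000 → turbulent. Relative roughness ε/D = 7.1e-05/0.1408 = 0.000504. Swamee-Jain: f = 0.25/(log₁₀[0.000504/3.7 + 5.74/1.212e+04^0.9])² = 0.25/(log₁₀[0.000136 + 0.00121])² = 0.25/(-2.87)² = 0.03035.
Darcy-Weisbach: ΔP = f(L/D)(ρV²/2) = 0.03035·(5.653/0.1408)·(897·0.5909²/2) = 0.03035·40.15·156.6 = 190.8 Pa.
ΔP = 190.8 Pa = 0.001908 bar.

ΔP ≈ 0.001908 bar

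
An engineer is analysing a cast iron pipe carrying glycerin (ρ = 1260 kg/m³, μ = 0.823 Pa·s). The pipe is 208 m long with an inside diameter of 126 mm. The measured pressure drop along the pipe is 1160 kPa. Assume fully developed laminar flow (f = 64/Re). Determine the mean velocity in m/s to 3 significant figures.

V ≈ 3.36 m/s

For laminar flow, f = 64/Re with Re = ρVD/μ, so Darcy-Weisbach reduces to ΔP = 32μLV/D². Solving for V: V = ΔP·D²/(32μL) = 1.16e+06·(0.126)²/(32·0.823·208) = 3.362 m/s.
Check: Re = ρVD/μ = 1260·3.362·0.126/0.823 = 648.5 < 2300, so the laminar assumption holds.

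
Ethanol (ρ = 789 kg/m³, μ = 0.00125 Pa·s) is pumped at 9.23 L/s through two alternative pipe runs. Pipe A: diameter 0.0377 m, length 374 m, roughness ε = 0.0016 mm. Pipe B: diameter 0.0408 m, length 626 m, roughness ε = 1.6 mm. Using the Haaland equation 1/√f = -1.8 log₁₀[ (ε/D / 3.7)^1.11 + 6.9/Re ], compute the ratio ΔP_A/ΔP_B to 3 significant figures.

Pipe A: V = Q/A = 0.00923/0.001116 = 8.269 m/s; Re = 1.968e+05; ε/D = 4.24e-05; Haaland → f = 0.01583; ΔP_A = f(L/D)(ρV²/2) = 4.234e+06 Pa.
Pipe B: V = Q/A = 0.00923/0.001307 = 7.06 m/s; Re = 1.818e+05; ε/D = 0.0392; Haaland → f = 0.06439; ΔP_B = f(L/D)(ρV²/2) = 1.942e+07 Pa.
ΔP_A/ΔP_B = 4.234e+06/1.942e+07 = 0.218.

ΔP_A/ΔP_B ≈ 0.218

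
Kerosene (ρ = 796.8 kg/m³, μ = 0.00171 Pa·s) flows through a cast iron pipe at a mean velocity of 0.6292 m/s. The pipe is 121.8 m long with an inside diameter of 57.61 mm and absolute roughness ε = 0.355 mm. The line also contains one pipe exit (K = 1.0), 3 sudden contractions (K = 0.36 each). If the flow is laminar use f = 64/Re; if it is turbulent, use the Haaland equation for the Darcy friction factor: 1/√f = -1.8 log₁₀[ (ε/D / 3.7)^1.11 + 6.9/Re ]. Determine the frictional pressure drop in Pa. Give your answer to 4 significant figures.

Reynolds number Re = ρVD/μ = 796.8 · 0.6292 · 0.05761 / 0.00171 = 1.689e+04.
Re > 4000 → turbulent. Relative roughness ε/D = 0.000355/0.05761 = 0.00616. Haaland: 1/√f = -1.8 log₁₀[(0.00616/3.7)^1.11 + 6.9/1.689e+04] = -1.8 log₁₀[0.000824 + 0.000409] = 5.237, so f = 0.03647.
Total minor-loss coefficient ΣK = 1·1 + 3·0.36 = 2.08.
ΔP = [f·L/D + ΣK]·(ρV²/2) = [0.03647·121.8/0.05761 + 2.08]·(796.8·0.6292²/2) = [77.1 + 2.08]·157.7 = 1.249e+04 Pa.

ΔP ≈ 12490 Pa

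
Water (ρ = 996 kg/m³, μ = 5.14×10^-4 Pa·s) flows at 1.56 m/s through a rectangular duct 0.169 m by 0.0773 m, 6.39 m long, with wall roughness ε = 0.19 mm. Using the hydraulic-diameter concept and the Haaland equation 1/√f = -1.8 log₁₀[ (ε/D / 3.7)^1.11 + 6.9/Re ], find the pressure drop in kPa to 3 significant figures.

Hydraulic diameter D_h = 4A/P = 4·(0.169·0.0773)/(2·(0.169+0.0773)) = 0.05225/0.4926 = 0.1061 m.
Re = ρVD_h/μ = 996·1.56·0.1061/0.000514 = 3.207e+05.
ε/D_h = 0.00019/0.1061 = 0.00179; Haaland gives 1/√f = -1.8 log₁₀[0.000209+2.15e-05] = 6.547, so f = 0.02333.
ΔP = f(L/D_h)(ρV²/2) = 0.02333·6.39/0.1061·1212 = 1703 Pa.
ΔP = 1.70 kPa.

ΔP ≈ 1.70 kPa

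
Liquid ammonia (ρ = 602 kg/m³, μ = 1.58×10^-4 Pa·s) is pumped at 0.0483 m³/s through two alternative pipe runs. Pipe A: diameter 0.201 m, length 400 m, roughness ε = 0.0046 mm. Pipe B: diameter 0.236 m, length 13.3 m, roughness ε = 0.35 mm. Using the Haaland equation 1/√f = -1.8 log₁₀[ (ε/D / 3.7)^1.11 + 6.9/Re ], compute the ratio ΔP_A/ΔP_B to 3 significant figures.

Pipe A: V = Q/A = 0.0483/0.03173 = 1.522 m/s; Re = 1.166e+06; ε/D = 2.29e-05; Haaland → f = 0.01177; ΔP_A = f(L/D)(ρV²/2) = 1.634e+04 Pa.
Pipe B: V = Q/A = 0.0483/0.04374 = 1.104 m/s; Re = 9.929e+05; ε/D = 0.00148; Haaland → f = 0.02191; ΔP_B = f(L/D)(ρV²/2) = 453.1 Pa.
ΔP_A/ΔP_B = 1.634e+04/453.1 = 36.1.

ΔP_A/ΔP_B ≈ 36.1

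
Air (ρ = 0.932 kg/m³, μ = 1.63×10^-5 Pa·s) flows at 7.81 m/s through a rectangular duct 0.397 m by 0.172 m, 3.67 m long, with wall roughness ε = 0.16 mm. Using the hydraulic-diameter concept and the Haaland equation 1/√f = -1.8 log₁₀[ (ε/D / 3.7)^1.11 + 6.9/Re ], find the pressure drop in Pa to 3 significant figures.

ΔP ≈ 8.95 Pa

Hydraulic diameter D_h = 4A/P = 4·(0.397·0.172)/(2·(0.397+0.172)) = 0.2731/1.138 = 0.24 m.
Re = ρVD_h/μ = 0.932·7.81·0.24/1.63e-05 = 1.072e+05.
ε/D_h = 0.00016/0.24 = 0.000667; Haaland gives 1/√f = -1.8 log₁₀[6.98e-05+6.44e-05] = 6.97, so f = 0.02058.
ΔP = f(L/D_h)(ρV²/2) = 0.02058·3.67/0.24·28.42 = 8.946 Pa.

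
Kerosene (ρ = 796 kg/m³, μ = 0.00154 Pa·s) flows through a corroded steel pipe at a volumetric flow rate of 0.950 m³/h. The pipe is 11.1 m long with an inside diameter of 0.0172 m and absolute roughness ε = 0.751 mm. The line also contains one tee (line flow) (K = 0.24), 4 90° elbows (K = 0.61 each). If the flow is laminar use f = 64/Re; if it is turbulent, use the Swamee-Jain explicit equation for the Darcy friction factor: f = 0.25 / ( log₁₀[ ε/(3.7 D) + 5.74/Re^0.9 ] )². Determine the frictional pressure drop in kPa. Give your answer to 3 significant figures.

ΔP ≈ 24.8 kPa

Q = 0.950 m³/h = 0.950/3600 = 0.0002639 m³/s.
Cross-sectional area A = πD²/4 = π(0.0172)²/4 = 0.0002324 m²; mean velocity V = Q/A = 0.0002639/0.0002324 = 1.136 m/s.
Reynolds number Re = ρVD/μ = 796 · 1.136 · 0.0172 / 0.00154 = 1.01e+04.
Re > 4000 → turbulent. Relative roughness ε/D = 0.000751/0.0172 = 0.0437. Swamee-Jain: f = 0.25/(log₁₀[0.0437/3.7 + 5.74/1.01e+04^0.9])² = 0.25/(log₁₀[0.0118 + 0.00143])² = 0.25/(-1.878)² = 0.07085.
Total minor-loss coefficient ΣK = 1·0.24 + 4·0.61 = 2.68.
ΔP = [f·L/D + ΣK]·(ρV²/2) = [0.07085·11.1/0.0172 + 2.68]·(796·1.136²/2) = [45.72 + 2.68]·513.4 = 2.485e+04 Pa.
ΔP = 2.485e+04 Pa = 24.8 kPa.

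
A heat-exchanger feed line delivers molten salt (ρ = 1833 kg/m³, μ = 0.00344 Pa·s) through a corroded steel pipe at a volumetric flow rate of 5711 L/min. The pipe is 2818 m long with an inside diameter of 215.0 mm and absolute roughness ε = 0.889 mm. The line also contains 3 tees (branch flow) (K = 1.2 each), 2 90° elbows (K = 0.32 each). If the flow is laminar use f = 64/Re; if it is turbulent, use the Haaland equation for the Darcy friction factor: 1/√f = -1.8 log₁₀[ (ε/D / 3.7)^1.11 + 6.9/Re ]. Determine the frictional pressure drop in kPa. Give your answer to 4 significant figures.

ΔP ≈ 2428 kPa

Q = 5711 L/min = 5711/60000 = 0.09518 m³/s.
Cross-sectional area A = πD²/4 = π(0.215)²/4 = 0.03631 m²; mean velocity V = Q/A = 0.09518/0.03631 = 2.622 m/s.
Reynolds number Re = ρVD/μ = 1833 · 2.622 · 0.215 / 0.00344 = 3.004e+05.
Re > 4000 → turbulent. Relative roughness ε/D = 0.000889/0.215 = 0.00413. Haaland: 1/√f = -1.8 log₁₀[(0.00413/3.7)^1.11 + 6.9/3.004e+05] = -1.8 log₁₀[0.000529 + 2.3e-05] = 5.864, so f = 0.02908.
Total minor-loss coefficient ΣK = 3·1.2 + 2·0.32 = 4.24.
ΔP = [f·L/D + ΣK]·(ρV²/2) = [0.02908·2818/0.215 + 4.24]·(1833·2.622²/2) = [381.1 + 4.24]·6300 = 2.428e+06 Pa.
ΔP = 2.428e+06 Pa = 2428 kPa.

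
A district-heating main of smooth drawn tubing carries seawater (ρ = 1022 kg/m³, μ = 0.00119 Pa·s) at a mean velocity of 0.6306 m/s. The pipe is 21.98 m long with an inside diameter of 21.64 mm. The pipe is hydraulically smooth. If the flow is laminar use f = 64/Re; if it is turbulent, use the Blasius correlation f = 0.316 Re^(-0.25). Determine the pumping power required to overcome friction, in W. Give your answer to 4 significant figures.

Reynolds number Re = ρVD/μ = 1022 · 0.6306 · 0.02164 / 0.00119 = 1.172e+04.
Re > 4000 → turbulent. Smooth-pipe (Blasius): f = 0.316 Re^(-0.25) = 0.316/(1.172e+04)^0.25 = 0.03037.
Darcy-Weisbach: ΔP = f(L/D)(ρV²/2) = 0.03037·(21.98/0.02164)·(1022·0.6306²/2) = 0.03037·1016·203.2 = 6268 Pa.
Q = V·A = 0.6306·0.0003678 = 0.0002319 m³/s.
Pumping power P = QΔP = 0.0002319·6268 = 1.4538 W = 1.454 W.

P ≈ 1.454 W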